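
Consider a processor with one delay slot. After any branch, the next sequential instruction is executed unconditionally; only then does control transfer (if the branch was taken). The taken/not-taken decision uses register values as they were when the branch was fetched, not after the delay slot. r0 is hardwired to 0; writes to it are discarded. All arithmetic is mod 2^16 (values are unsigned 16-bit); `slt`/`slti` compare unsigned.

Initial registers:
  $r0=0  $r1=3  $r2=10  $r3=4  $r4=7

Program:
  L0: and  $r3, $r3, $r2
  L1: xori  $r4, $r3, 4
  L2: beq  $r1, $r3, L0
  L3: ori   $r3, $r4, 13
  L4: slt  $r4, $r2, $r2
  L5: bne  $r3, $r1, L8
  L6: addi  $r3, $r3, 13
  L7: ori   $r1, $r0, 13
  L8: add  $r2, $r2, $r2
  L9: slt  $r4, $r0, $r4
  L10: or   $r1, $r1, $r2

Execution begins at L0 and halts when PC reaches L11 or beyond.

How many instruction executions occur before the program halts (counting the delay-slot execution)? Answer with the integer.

PC=0  and  $r3, $r3, $r2     | $r0=0 $r1=3 $r2=10 $r3=0 $r4=7
PC=1  xori  $r4, $r3, 4      | $r0=0 $r1=3 $r2=10 $r3=0 $r4=4
PC=2  beq  $r1, $r3, L0      | $r0=0 $r1=3 $r2=10 $r3=0 $r4=4  [not taken]
PC=3  ori   $r3, $r4, 13     | $r0=0 $r1=3 $r2=10 $r3=13 $r4=4
PC=4  slt  $r4, $r2, $r2     | $r0=0 $r1=3 $r2=10 $r3=13 $r4=0
PC=5  bne  $r3, $r1, L8      | $r0=0 $r1=3 $r2=10 $r3=13 $r4=0  [TAKEN]
PC=6  addi  $r3, $r3, 13     | $r0=0 $r1=3 $r2=10 $r3=26 $r4=0
PC=8  add  $r2, $r2, $r2     | $r0=0 $r1=3 $r2=20 $r3=26 $r4=0
PC=9  slt  $r4, $r0, $r4     | $r0=0 $r1=3 $r2=20 $r3=26 $r4=0
PC=10 or   $r1, $r1, $r2     | $r0=0 $r1=23 $r2=20 $r3=26 $r4=0

10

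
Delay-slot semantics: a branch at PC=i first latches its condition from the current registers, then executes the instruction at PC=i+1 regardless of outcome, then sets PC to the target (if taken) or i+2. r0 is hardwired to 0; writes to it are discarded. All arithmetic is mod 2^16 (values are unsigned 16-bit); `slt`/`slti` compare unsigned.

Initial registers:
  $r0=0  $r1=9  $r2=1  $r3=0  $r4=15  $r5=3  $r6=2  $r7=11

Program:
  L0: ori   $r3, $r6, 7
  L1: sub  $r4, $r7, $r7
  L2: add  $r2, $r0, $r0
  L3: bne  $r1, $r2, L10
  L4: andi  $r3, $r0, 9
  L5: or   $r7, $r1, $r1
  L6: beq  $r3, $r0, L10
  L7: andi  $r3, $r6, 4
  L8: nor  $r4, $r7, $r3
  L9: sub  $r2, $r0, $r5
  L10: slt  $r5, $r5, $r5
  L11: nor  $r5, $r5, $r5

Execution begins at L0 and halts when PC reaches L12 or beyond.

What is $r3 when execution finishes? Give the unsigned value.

PC=0  ori   $r3, $r6, 7      | $r0=0 $r1=9 $r2=1 $r3=7 $r4=15 $r5=3 $r6=2 $r7=11
PC=1  sub  $r4, $r7, $r7     | $r0=0 $r1=9 $r2=1 $r3=7 $r4=0 $r5=3 $r6=2 $r7=11
PC=2  add  $r2, $r0, $r0     | $r0=0 $r1=9 $r2=0 $r3=7 $r4=0 $r5=3 $r6=2 $r7=11
PC=3  bne  $r1, $r2, L10     | $r0=0 $r1=9 $r2=0 $r3=7 $r4=0 $r5=3 $r6=2 $r7=11  [TAKEN]
PC=4  andi  $r3, $r0, 9      | $r0=0 $r1=9 $r2=0 $r3=0 $r4=0 $r5=3 $r6=2 $r7=11
PC=10 slt  $r5, $r5, $r5     | $r0=0 $r1=9 $r2=0 $r3=0 $r4=0 $r5=0 $r6=2 $r7=11
PC=11 nor  $r5, $r5, $r5     | $r0=0 $r1=9 $r2=0 $r3=0 $r4=0 $r5=65535 $r6=2 $r7=11

0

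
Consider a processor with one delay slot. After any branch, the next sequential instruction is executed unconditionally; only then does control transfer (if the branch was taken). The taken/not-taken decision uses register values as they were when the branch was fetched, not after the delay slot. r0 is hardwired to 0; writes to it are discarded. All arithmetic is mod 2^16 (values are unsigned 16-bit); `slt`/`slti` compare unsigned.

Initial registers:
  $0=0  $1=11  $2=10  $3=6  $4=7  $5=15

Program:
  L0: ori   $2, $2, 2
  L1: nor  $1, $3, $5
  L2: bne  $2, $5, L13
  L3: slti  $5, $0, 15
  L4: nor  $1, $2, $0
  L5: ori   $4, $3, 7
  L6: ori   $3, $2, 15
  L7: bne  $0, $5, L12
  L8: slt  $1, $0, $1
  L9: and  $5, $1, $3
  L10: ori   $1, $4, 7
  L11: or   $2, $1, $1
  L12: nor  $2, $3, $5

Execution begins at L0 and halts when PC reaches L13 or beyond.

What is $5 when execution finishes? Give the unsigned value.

  step pc=0: ori   $2, $2, 2  regs=(0,11,10,6,7,15)
  step pc=1: nor  $1, $3, $5  regs=(0,65520,10,6,7,15)
  step pc=2: bne  $2, $5, L13  cond=T  regs=(0,65520,10,6,7,15)
  step pc=3: slti  $5, $0, 15  regs=(0,65520,10,6,7,1)

1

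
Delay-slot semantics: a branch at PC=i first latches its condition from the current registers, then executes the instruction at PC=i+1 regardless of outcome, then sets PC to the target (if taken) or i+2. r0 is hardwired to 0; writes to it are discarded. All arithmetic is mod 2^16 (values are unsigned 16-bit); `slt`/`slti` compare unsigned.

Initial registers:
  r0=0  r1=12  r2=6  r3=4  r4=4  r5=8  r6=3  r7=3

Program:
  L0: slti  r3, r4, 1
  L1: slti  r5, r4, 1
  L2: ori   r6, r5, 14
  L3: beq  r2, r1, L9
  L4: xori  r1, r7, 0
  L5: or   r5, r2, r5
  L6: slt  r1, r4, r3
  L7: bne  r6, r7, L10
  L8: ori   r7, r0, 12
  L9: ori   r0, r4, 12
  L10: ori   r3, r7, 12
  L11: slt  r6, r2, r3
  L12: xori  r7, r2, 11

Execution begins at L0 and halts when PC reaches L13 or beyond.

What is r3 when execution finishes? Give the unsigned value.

PC=0  slti  r3, r4, 1        | r0=0 r1=12 r2=6 r3=0 r4=4 r5=8 r6=3 r7=3
PC=1  slti  r5, r4, 1        | r0=0 r1=12 r2=6 r3=0 r4=4 r5=0 r6=3 r7=3
PC=2  ori   r6, r5, 14       | r0=0 r1=12 r2=6 r3=0 r4=4 r5=0 r6=14 r7=3
PC=3  beq  r2, r1, L9        | r0=0 r1=12 r2=6 r3=0 r4=4 r5=0 r6=14 r7=3  [not taken]
PC=4  xori  r1, r7, 0        | r0=0 r1=3 r2=6 r3=0 r4=4 r5=0 r6=14 r7=3
PC=5  or   r5, r2, r5        | r0=0 r1=3 r2=6 r3=0 r4=4 r5=6 r6=14 r7=3
PC=6  slt  r1, r4, r3        | r0=0 r1=0 r2=6 r3=0 r4=4 r5=6 r6=14 r7=3
PC=7  bne  r6, r7, L10       | r0=0 r1=0 r2=6 r3=0 r4=4 r5=6 r6=14 r7=3  [TAKEN]
PC=8  ori   r7, r0, 12       | r0=0 r1=0 r2=6 r3=0 r4=4 r5=6 r6=14 r7=12
PC=10 ori   r3, r7, 12       | r0=0 r1=0 r2=6 r3=12 r4=4 r5=6 r6=14 r7=12
PC=11 slt  r6, r2, r3        | r0=0 r1=0 r2=6 r3=12 r4=4 r5=6 r6=1 r7=12
PC=12 xori  r7, r2, 11       | r0=0 r1=0 r2=6 r3=12 r4=4 r5=6 r6=1 r7=13

12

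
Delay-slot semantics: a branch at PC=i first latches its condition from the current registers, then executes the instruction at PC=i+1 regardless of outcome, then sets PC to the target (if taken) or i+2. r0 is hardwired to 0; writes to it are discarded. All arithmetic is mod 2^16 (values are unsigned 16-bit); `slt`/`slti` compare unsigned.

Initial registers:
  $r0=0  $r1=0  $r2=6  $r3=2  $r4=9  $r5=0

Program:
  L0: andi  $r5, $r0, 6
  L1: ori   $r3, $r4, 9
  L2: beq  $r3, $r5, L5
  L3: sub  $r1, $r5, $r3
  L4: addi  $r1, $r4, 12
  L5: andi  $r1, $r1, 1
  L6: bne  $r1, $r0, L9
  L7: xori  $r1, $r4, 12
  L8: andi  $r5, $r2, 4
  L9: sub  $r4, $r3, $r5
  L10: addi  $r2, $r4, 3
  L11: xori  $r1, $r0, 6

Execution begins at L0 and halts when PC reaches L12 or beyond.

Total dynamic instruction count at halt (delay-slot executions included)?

[0] andi  $r5, $r0, 6  →  {$r0:0, $r1:0, $r2:6, $r3:2, $r4:9, $r5:0}
[1] ori   $r3, $r4, 9  →  {$r0:0, $r1:0, $r2:6, $r3:9, $r4:9, $r5:0}
[2] beq  $r3, $r5, L5  →  {$r0:0, $r1:0, $r2:6, $r3:9, $r4:9, $r5:0}  ⟨branch fallthrough⟩
[3] sub  $r1, $r5, $r3  →  {$r0:0, $r1:65527, $r2:6, $r3:9, $r4:9, $r5:0}
[4] addi  $r1, $r4, 12  →  {$r0:0, $r1:21, $r2:6, $r3:9, $r4:9, $r5:0}
[5] andi  $r1, $r1, 1  →  {$r0:0, $r1:1, $r2:6, $r3:9, $r4:9, $r5:0}
[6] bne  $r1, $r0, L9  →  {$r0:0, $r1:1, $r2:6, $r3:9, $r4:9, $r5:0}  ⟨branch taken⟩
[7] xori  $r1, $r4, 12  →  {$r0:0, $r1:5, $r2:6, $r3:9, $r4:9, $r5:0}
[9] sub  $r4, $r3, $r5  →  {$r0:0, $r1:5, $r2:6, $r3:9, $r4:9, $r5:0}
[10] addi  $r2, $r4, 3  →  {$r0:0, $r1:5, $r2:12, $r3:9, $r4:9, $r5:0}
[11] xori  $r1, $r0, 6  →  {$r0:0, $r1:6, $r2:12, $r3:9, $r4:9, $r5:0}

11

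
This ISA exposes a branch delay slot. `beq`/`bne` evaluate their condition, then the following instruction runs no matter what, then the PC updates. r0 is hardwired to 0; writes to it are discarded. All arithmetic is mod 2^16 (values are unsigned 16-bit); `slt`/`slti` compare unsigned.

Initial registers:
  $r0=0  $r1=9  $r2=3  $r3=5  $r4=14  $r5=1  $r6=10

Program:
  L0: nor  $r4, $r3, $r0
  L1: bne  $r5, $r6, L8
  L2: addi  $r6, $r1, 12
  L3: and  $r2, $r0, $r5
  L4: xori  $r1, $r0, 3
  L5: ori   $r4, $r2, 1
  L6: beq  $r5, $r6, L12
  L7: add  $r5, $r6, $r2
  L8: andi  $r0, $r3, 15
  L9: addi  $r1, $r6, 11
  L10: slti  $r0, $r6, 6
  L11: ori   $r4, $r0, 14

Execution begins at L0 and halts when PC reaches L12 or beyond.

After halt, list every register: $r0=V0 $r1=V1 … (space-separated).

$r0=0 $r1=32 $r2=3 $r3=5 $r4=14 $r5=1 $r6=21

  step pc=0: nor  $r4, $r3, $r0  regs=(0,9,3,5,65530,1,10)
  step pc=1: bne  $r5, $r6, L8  cond=T  regs=(0,9,3,5,65530,1,10)
  step pc=2: addi  $r6, $r1, 12  regs=(0,9,3,5,65530,1,21)
  step pc=8: andi  $r0, $r3, 15  regs=(0,9,3,5,65530,1,21)
  step pc=9: addi  $r1, $r6, 11  regs=(0,32,3,5,65530,1,21)
  step pc=10: slti  $r0, $r6, 6  regs=(0,32,3,5,65530,1,21)
  step pc=11: ori   $r4, $r0, 14  regs=(0,32,3,5,14,1,21)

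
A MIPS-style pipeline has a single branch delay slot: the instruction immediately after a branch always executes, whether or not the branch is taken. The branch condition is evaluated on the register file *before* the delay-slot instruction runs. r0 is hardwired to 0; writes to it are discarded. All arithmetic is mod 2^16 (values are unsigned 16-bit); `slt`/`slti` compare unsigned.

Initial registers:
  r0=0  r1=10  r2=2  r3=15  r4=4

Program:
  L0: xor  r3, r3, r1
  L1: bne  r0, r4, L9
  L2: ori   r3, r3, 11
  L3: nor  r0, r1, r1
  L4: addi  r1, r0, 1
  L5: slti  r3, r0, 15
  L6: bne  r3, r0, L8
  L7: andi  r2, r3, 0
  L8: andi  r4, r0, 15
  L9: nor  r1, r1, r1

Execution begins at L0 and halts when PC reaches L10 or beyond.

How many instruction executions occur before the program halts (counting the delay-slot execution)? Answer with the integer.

  step pc=0: xor  r3, r3, r1  regs=(0,10,2,5,4)
  step pc=1: bne  r0, r4, L9  cond=T  regs=(0,10,2,5,4)
  step pc=2: ori   r3, r3, 11  regs=(0,10,2,15,4)
  step pc=9: nor  r1, r1, r1  regs=(0,65525,2,15,4)

4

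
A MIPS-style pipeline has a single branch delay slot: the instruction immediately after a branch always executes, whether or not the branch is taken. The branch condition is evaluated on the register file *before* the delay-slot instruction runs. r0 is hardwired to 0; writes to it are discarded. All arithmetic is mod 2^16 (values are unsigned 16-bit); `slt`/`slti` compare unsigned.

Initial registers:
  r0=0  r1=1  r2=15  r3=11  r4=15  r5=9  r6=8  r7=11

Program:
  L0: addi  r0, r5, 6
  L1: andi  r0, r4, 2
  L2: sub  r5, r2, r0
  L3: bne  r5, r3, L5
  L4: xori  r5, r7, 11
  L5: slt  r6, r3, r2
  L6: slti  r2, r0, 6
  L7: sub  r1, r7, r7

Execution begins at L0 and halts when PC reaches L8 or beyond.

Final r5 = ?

0

#0 addi  r0, r5, 6 ; 0/1/15/11/15/9/8/11
#1 andi  r0, r4, 2 ; 0/1/15/11/15/9/8/11
#2 sub  r5, r2, r0 ; 0/1/15/11/15/15/8/11
#3 bne  r5, r3, L5 ; 0/1/15/11/15/15/8/11 ; →target
#4 xori  r5, r7, 11 ; 0/1/15/11/15/0/8/11
#5 slt  r6, r3, r2 ; 0/1/15/11/15/0/1/11
#6 slti  r2, r0, 6 ; 0/1/1/11/15/0/1/11
#7 sub  r1, r7, r7 ; 0/0/1/11/15/0/1/11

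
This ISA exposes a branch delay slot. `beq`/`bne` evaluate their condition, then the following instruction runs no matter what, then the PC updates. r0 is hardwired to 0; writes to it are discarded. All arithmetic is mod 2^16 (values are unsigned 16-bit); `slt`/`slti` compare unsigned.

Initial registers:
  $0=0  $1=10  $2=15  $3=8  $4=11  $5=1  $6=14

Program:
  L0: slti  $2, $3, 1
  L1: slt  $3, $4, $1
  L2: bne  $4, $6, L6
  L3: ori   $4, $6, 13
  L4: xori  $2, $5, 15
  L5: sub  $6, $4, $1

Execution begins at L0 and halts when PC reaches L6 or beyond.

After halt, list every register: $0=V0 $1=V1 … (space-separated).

#0 slti  $2, $3, 1 ; 0/10/0/8/11/1/14
#1 slt  $3, $4, $1 ; 0/10/0/0/11/1/14
#2 bne  $4, $6, L6 ; 0/10/0/0/11/1/14 ; →target
#3 ori   $4, $6, 13 ; 0/10/0/0/15/1/14

$0=0 $1=10 $2=0 $3=0 $4=15 $5=1 $6=14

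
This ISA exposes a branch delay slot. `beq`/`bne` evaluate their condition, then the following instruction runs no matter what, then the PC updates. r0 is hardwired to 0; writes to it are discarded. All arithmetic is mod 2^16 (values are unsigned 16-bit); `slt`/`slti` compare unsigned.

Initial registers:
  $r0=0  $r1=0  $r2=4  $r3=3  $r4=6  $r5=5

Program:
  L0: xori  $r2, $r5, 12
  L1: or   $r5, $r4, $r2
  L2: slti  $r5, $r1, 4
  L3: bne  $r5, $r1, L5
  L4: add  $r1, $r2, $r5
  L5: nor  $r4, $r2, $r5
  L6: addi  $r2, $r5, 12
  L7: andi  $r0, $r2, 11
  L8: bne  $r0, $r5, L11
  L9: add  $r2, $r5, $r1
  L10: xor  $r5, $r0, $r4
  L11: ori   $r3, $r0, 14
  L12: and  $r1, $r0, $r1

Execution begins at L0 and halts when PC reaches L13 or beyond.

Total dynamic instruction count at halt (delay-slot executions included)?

#0 xori  $r2, $r5, 12 ; 0/0/9/3/6/5
#1 or   $r5, $r4, $r2 ; 0/0/9/3/6/15
#2 slti  $r5, $r1, 4 ; 0/0/9/3/6/1
#3 bne  $r5, $r1, L5 ; 0/0/9/3/6/1 ; →target
#4 add  $r1, $r2, $r5 ; 0/10/9/3/6/1
#5 nor  $r4, $r2, $r5 ; 0/10/9/3/65526/1
#6 addi  $r2, $r5, 12 ; 0/10/13/3/65526/1
#7 andi  $r0, $r2, 11 ; 0/10/13/3/65526/1
#8 bne  $r0, $r5, L11 ; 0/10/13/3/65526/1 ; →target
#9 add  $r2, $r5, $r1 ; 0/10/11/3/65526/1
#11 ori   $r3, $r0, 14 ; 0/10/11/14/65526/1
#12 and  $r1, $r0, $r1 ; 0/0/11/14/65526/1

12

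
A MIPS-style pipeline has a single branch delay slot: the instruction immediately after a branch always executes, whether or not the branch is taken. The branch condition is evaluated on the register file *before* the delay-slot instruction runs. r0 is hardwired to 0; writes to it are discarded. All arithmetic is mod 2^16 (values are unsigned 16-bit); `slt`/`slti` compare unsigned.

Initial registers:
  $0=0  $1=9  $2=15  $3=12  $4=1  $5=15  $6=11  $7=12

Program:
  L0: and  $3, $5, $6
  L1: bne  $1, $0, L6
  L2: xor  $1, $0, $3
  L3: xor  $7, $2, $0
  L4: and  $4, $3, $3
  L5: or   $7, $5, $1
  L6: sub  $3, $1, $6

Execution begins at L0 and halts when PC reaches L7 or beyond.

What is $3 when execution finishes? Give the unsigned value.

#0 and  $3, $5, $6 ; 0/9/15/11/1/15/11/12
#1 bne  $1, $0, L6 ; 0/9/15/11/1/15/11/12 ; →target
#2 xor  $1, $0, $3 ; 0/11/15/11/1/15/11/12
#6 sub  $3, $1, $6 ; 0/11/15/0/1/15/11/12

0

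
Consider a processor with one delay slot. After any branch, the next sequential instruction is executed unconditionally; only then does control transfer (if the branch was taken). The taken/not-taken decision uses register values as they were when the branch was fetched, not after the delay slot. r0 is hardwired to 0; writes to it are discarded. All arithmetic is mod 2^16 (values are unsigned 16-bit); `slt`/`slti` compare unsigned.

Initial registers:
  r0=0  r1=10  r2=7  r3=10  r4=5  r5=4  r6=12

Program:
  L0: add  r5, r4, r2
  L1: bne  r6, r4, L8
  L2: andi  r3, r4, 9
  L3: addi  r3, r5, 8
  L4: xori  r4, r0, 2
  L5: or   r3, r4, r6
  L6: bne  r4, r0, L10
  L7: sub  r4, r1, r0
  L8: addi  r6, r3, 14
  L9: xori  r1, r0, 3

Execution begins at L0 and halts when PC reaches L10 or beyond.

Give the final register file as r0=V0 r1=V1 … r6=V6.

[0] add  r5, r4, r2  →  {r0:0, r1:10, r2:7, r3:10, r4:5, r5:12, r6:12}
[1] bne  r6, r4, L8  →  {r0:0, r1:10, r2:7, r3:10, r4:5, r5:12, r6:12}  ⟨branch taken⟩
[2] andi  r3, r4, 9  →  {r0:0, r1:10, r2:7, r3:1, r4:5, r5:12, r6:12}
[8] addi  r6, r3, 14  →  {r0:0, r1:10, r2:7, r3:1, r4:5, r5:12, r6:15}
[9] xori  r1, r0, 3  →  {r0:0, r1:3, r2:7, r3:1, r4:5, r5:12, r6:15}

r0=0 r1=3 r2=7 r3=1 r4=5 r5=12 r6=15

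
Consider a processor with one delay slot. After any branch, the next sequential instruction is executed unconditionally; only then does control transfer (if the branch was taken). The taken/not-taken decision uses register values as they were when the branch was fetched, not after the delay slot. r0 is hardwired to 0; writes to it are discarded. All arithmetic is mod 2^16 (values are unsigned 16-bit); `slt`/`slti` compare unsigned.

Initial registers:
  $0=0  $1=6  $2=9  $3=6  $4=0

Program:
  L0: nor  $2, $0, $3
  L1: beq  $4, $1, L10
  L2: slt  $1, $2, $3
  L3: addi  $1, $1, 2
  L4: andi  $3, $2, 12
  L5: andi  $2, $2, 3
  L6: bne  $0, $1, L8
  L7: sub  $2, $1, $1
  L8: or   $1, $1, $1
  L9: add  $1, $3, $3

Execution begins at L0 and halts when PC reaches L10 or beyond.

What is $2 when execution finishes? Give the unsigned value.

0

PC=0  nor  $2, $0, $3        | $0=0 $1=6 $2=65529 $3=6 $4=0
PC=1  beq  $4, $1, L10       | $0=0 $1=6 $2=65529 $3=6 $4=0  [not taken]
PC=2  slt  $1, $2, $3        | $0=0 $1=0 $2=65529 $3=6 $4=0
PC=3  addi  $1, $1, 2        | $0=0 $1=2 $2=65529 $3=6 $4=0
PC=4  andi  $3, $2, 12       | $0=0 $1=2 $2=65529 $3=8 $4=0
PC=5  andi  $2, $2, 3        | $0=0 $1=2 $2=1 $3=8 $4=0
PC=6  bne  $0, $1, L8        | $0=0 $1=2 $2=1 $3=8 $4=0  [TAKEN]
PC=7  sub  $2, $1, $1        | $0=0 $1=2 $2=0 $3=8 $4=0
PC=8  or   $1, $1, $1        | $0=0 $1=2 $2=0 $3=8 $4=0
PC=9  add  $1, $3, $3        | $0=0 $1=16 $2=0 $3=8 $4=0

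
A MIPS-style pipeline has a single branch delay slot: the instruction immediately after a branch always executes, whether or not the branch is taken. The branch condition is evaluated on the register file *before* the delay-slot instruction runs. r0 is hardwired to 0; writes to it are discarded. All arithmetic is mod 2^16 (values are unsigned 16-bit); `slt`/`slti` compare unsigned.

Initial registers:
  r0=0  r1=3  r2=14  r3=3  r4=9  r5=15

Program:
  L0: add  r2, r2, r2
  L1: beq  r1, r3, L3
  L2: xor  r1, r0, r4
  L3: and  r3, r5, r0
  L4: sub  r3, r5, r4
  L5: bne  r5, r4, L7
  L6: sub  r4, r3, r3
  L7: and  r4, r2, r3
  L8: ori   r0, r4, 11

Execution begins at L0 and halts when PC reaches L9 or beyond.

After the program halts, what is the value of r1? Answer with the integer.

[0] add  r2, r2, r2  →  {r0:0, r1:3, r2:28, r3:3, r4:9, r5:15}
[1] beq  r1, r3, L3  →  {r0:0, r1:3, r2:28, r3:3, r4:9, r5:15}  ⟨branch taken⟩
[2] xor  r1, r0, r4  →  {r0:0, r1:9, r2:28, r3:3, r4:9, r5:15}
[3] and  r3, r5, r0  →  {r0:0, r1:9, r2:28, r3:0, r4:9, r5:15}
[4] sub  r3, r5, r4  →  {r0:0, r1:9, r2:28, r3:6, r4:9, r5:15}
[5] bne  r5, r4, L7  →  {r0:0, r1:9, r2:28, r3:6, r4:9, r5:15}  ⟨branch taken⟩
[6] sub  r4, r3, r3  →  {r0:0, r1:9, r2:28, r3:6, r4:0, r5:15}
[7] and  r4, r2, r3  →  {r0:0, r1:9, r2:28, r3:6, r4:4, r5:15}
[8] ori   r0, r4, 11  →  {r0:0, r1:9, r2:28, r3:6, r4:4, r5:15}

9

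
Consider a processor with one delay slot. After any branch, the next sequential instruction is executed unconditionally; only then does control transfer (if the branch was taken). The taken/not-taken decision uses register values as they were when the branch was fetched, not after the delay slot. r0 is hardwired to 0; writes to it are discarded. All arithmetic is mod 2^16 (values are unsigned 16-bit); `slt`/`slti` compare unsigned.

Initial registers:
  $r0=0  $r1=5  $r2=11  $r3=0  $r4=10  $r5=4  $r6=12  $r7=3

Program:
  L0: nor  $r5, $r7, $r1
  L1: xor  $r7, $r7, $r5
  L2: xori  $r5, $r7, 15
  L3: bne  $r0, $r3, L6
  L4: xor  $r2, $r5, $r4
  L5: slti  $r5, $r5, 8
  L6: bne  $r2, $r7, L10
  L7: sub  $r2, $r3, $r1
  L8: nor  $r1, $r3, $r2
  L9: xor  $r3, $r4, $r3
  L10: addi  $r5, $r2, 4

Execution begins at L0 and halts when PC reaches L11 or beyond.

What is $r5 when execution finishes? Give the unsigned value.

PC=0  nor  $r5, $r7, $r1     | $r0=0 $r1=5 $r2=11 $r3=0 $r4=10 $r5=65528 $r6=12 $r7=3
PC=1  xor  $r7, $r7, $r5     | $r0=0 $r1=5 $r2=11 $r3=0 $r4=10 $r5=65528 $r6=12 $r7=65531
PC=2  xori  $r5, $r7, 15     | $r0=0 $r1=5 $r2=11 $r3=0 $r4=10 $r5=65524 $r6=12 $r7=65531
PC=3  bne  $r0, $r3, L6      | $r0=0 $r1=5 $r2=11 $r3=0 $r4=10 $r5=65524 $r6=12 $r7=65531  [not taken]
PC=4  xor  $r2, $r5, $r4     | $r0=0 $r1=5 $r2=65534 $r3=0 $r4=10 $r5=65524 $r6=12 $r7=65531
PC=5  slti  $r5, $r5, 8      | $r0=0 $r1=5 $r2=65534 $r3=0 $r4=10 $r5=0 $r6=12 $r7=65531
PC=6  bne  $r2, $r7, L10     | $r0=0 $r1=5 $r2=65534 $r3=0 $r4=10 $r5=0 $r6=12 $r7=65531  [TAKEN]
PC=7  sub  $r2, $r3, $r1     | $r0=0 $r1=5 $r2=65531 $r3=0 $r4=10 $r5=0 $r6=12 $r7=65531
PC=10 addi  $r5, $r2, 4      | $r0=0 $r1=5 $r2=65531 $r3=0 $r4=10 $r5=65535 $r6=12 $r7=65531

65535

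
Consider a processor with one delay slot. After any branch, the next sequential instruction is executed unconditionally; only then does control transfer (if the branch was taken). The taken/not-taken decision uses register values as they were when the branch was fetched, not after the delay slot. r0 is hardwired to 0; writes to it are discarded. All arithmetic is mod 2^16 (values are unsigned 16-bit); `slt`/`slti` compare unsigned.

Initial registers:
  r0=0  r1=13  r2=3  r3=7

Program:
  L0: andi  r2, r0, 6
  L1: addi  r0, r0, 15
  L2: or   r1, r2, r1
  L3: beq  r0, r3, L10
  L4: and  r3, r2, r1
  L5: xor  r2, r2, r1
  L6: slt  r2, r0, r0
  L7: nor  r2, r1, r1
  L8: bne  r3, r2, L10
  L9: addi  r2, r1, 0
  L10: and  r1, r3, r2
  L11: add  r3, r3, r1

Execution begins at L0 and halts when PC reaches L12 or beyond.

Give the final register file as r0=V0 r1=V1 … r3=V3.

r0=0 r1=0 r2=13 r3=0

#0 andi  r2, r0, 6 ; 0/13/0/7
#1 addi  r0, r0, 15 ; 0/13/0/7
#2 or   r1, r2, r1 ; 0/13/0/7
#3 beq  r0, r3, L10 ; 0/13/0/7 ; →fallthru
#4 and  r3, r2, r1 ; 0/13/0/0
#5 xor  r2, r2, r1 ; 0/13/13/0
#6 slt  r2, r0, r0 ; 0/13/0/0
#7 nor  r2, r1, r1 ; 0/13/65522/0
#8 bne  r3, r2, L10 ; 0/13/65522/0 ; →target
#9 addi  r2, r1, 0 ; 0/13/13/0
#10 and  r1, r3, r2 ; 0/0/13/0
#11 add  r3, r3, r1 ; 0/0/13/0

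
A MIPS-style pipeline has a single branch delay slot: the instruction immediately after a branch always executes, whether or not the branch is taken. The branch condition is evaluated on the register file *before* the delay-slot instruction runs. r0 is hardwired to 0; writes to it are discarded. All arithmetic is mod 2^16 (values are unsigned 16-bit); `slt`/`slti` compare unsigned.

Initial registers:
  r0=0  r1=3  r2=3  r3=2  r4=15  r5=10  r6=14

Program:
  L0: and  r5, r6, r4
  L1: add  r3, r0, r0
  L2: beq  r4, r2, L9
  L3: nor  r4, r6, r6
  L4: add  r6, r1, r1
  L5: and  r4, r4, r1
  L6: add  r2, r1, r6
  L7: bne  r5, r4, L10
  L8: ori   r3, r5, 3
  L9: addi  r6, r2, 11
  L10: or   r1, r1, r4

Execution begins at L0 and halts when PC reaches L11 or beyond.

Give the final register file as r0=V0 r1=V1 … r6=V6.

r0=0 r1=3 r2=9 r3=15 r4=1 r5=14 r6=6

[0] and  r5, r6, r4  →  {r0:0, r1:3, r2:3, r3:2, r4:15, r5:14, r6:14}
[1] add  r3, r0, r0  →  {r0:0, r1:3, r2:3, r3:0, r4:15, r5:14, r6:14}
[2] beq  r4, r2, L9  →  {r0:0, r1:3, r2:3, r3:0, r4:15, r5:14, r6:14}  ⟨branch fallthrough⟩
[3] nor  r4, r6, r6  →  {r0:0, r1:3, r2:3, r3:0, r4:65521, r5:14, r6:14}
[4] add  r6, r1, r1  →  {r0:0, r1:3, r2:3, r3:0, r4:65521, r5:14, r6:6}
[5] and  r4, r4, r1  →  {r0:0, r1:3, r2:3, r3:0, r4:1, r5:14, r6:6}
[6] add  r2, r1, r6  →  {r0:0, r1:3, r2:9, r3:0, r4:1, r5:14, r6:6}
[7] bne  r5, r4, L10  →  {r0:0, r1:3, r2:9, r3:0, r4:1, r5:14, r6:6}  ⟨branch taken⟩
[8] ori   r3, r5, 3  →  {r0:0, r1:3, r2:9, r3:15, r4:1, r5:14, r6:6}
[10] or   r1, r1, r4  →  {r0:0, r1:3, r2:9, r3:15, r4:1, r5:14, r6:6}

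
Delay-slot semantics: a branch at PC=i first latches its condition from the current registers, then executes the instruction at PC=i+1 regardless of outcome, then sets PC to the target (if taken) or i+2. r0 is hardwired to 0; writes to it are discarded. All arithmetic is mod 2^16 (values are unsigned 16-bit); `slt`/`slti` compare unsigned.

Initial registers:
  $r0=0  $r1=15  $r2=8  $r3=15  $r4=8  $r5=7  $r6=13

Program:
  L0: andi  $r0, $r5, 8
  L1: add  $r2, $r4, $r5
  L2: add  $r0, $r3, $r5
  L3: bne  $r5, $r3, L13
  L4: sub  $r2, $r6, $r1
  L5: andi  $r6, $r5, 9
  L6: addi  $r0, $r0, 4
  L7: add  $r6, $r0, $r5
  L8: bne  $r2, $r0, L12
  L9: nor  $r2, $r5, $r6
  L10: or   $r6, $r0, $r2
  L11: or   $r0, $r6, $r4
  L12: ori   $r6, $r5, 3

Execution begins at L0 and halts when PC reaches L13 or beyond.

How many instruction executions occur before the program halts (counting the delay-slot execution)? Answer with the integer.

5

  step pc=0: andi  $r0, $r5, 8  regs=(0,15,8,15,8,7,13)
  step pc=1: add  $r2, $r4, $r5  regs=(0,15,15,15,8,7,13)
  step pc=2: add  $r0, $r3, $r5  regs=(0,15,15,15,8,7,13)
  step pc=3: bne  $r5, $r3, L13  cond=T  regs=(0,15,15,15,8,7,13)
  step pc=4: sub  $r2, $r6, $r1  regs=(0,15,65534,15,8,7,13)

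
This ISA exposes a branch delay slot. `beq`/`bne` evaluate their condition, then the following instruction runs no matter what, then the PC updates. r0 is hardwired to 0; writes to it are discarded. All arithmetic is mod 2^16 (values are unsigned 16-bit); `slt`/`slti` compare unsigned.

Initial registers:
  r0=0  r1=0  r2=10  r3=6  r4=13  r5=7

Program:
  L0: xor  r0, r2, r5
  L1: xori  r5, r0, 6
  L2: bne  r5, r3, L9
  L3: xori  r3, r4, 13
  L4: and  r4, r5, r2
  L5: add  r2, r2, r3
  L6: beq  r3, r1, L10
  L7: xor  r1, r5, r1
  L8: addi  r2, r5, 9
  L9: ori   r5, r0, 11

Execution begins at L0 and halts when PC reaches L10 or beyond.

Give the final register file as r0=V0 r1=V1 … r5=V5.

r0=0 r1=6 r2=10 r3=0 r4=2 r5=6

  step pc=0: xor  r0, r2, r5  regs=(0,0,10,6,13,7)
  step pc=1: xori  r5, r0, 6  regs=(0,0,10,6,13,6)
  step pc=2: bne  r5, r3, L9  cond=F  regs=(0,0,10,6,13,6)
  step pc=3: xori  r3, r4, 13  regs=(0,0,10,0,13,6)
  step pc=4: and  r4, r5, r2  regs=(0,0,10,0,2,6)
  step pc=5: add  r2, r2, r3  regs=(0,0,10,0,2,6)
  step pc=6: beq  r3, r1, L10  cond=T  regs=(0,0,10,0,2,6)
  step pc=7: xor  r1, r5, r1  regs=(0,6,10,0,2,6)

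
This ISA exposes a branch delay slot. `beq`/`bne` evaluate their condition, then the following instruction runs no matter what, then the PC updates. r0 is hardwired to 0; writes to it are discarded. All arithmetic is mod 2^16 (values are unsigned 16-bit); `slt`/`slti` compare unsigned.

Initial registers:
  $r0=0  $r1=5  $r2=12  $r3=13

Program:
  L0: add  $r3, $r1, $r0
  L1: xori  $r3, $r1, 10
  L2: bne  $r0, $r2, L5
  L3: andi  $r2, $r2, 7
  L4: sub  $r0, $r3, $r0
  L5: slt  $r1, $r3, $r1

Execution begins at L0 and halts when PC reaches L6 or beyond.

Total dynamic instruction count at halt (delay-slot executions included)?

5

  step pc=0: add  $r3, $r1, $r0  regs=(0,5,12,5)
  step pc=1: xori  $r3, $r1, 10  regs=(0,5,12,15)
  step pc=2: bne  $r0, $r2, L5  cond=T  regs=(0,5,12,15)
  step pc=3: andi  $r2, $r2, 7  regs=(0,5,4,15)
  step pc=5: slt  $r1, $r3, $r1  regs=(0,0,4,15)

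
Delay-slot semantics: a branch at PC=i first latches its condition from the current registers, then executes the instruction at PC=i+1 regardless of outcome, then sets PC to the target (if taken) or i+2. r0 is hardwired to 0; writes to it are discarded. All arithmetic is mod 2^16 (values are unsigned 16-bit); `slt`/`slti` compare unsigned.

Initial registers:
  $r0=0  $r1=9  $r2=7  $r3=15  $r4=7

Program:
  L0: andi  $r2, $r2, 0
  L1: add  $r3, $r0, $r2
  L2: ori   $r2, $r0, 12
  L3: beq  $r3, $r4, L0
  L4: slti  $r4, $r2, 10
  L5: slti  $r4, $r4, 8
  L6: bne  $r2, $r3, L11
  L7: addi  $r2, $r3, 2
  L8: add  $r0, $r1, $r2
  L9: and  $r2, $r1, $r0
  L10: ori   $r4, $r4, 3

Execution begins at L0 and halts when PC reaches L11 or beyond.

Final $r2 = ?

2

PC=0  andi  $r2, $r2, 0      | $r0=0 $r1=9 $r2=0 $r3=15 $r4=7
PC=1  add  $r3, $r0, $r2     | $r0=0 $r1=9 $r2=0 $r3=0 $r4=7
PC=2  ori   $r2, $r0, 12     | $r0=0 $r1=9 $r2=12 $r3=0 $r4=7
PC=3  beq  $r3, $r4, L0      | $r0=0 $r1=9 $r2=12 $r3=0 $r4=7  [not taken]
PC=4  slti  $r4, $r2, 10     | $r0=0 $r1=9 $r2=12 $r3=0 $r4=0
PC=5  slti  $r4, $r4, 8      | $r0=0 $r1=9 $r2=12 $r3=0 $r4=1
PC=6  bne  $r2, $r3, L11     | $r0=0 $r1=9 $r2=12 $r3=0 $r4=1  [TAKEN]
PC=7  addi  $r2, $r3, 2      | $r0=0 $r1=9 $r2=2 $r3=0 $r4=1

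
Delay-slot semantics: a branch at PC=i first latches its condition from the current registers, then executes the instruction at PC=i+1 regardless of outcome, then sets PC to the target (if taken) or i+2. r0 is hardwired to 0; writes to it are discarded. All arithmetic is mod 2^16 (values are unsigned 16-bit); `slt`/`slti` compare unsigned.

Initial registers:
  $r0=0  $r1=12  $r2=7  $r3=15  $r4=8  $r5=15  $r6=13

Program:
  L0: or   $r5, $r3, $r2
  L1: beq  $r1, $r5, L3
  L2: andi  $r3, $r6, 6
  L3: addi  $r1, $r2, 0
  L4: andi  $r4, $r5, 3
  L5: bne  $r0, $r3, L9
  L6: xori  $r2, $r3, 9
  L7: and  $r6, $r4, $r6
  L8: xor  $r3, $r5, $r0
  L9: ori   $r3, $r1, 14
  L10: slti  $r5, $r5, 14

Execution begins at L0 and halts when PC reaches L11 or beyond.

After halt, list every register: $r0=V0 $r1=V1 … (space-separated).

#0 or   $r5, $r3, $r2 ; 0/12/7/15/8/15/13
#1 beq  $r1, $r5, L3 ; 0/12/7/15/8/15/13 ; →fallthru
#2 andi  $r3, $r6, 6 ; 0/12/7/4/8/15/13
#3 addi  $r1, $r2, 0 ; 0/7/7/4/8/15/13
#4 andi  $r4, $r5, 3 ; 0/7/7/4/3/15/13
#5 bne  $r0, $r3, L9 ; 0/7/7/4/3/15/13 ; →target
#6 xori  $r2, $r3, 9 ; 0/7/13/4/3/15/13
#9 ori   $r3, $r1, 14 ; 0/7/13/15/3/15/13
#10 slti  $r5, $r5, 14 ; 0/7/13/15/3/0/13

$r0=0 $r1=7 $r2=13 $r3=15 $r4=3 $r5=0 $r6=13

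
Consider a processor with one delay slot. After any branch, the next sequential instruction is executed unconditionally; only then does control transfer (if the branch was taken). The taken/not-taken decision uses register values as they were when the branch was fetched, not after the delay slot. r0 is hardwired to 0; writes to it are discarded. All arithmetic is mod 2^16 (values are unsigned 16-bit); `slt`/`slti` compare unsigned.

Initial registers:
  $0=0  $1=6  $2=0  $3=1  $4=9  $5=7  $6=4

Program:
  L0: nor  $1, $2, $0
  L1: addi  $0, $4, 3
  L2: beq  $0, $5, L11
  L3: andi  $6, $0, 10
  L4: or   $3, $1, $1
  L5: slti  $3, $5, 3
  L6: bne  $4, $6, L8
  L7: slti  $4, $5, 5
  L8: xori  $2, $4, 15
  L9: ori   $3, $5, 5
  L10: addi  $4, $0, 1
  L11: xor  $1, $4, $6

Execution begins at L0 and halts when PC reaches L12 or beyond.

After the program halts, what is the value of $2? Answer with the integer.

15

[0] nor  $1, $2, $0  →  {$0:0, $1:65535, $2:0, $3:1, $4:9, $5:7, $6:4}
[1] addi  $0, $4, 3  →  {$0:0, $1:65535, $2:0, $3:1, $4:9, $5:7, $6:4}
[2] beq  $0, $5, L11  →  {$0:0, $1:65535, $2:0, $3:1, $4:9, $5:7, $6:4}  ⟨branch fallthrough⟩
[3] andi  $6, $0, 10  →  {$0:0, $1:65535, $2:0, $3:1, $4:9, $5:7, $6:0}
[4] or   $3, $1, $1  →  {$0:0, $1:65535, $2:0, $3:65535, $4:9, $5:7, $6:0}
[5] slti  $3, $5, 3  →  {$0:0, $1:65535, $2:0, $3:0, $4:9, $5:7, $6:0}
[6] bne  $4, $6, L8  →  {$0:0, $1:65535, $2:0, $3:0, $4:9, $5:7, $6:0}  ⟨branch taken⟩
[7] slti  $4, $5, 5  →  {$0:0, $1:65535, $2:0, $3:0, $4:0, $5:7, $6:0}
[8] xori  $2, $4, 15  →  {$0:0, $1:65535, $2:15, $3:0, $4:0, $5:7, $6:0}
[9] ori   $3, $5, 5  →  {$0:0, $1:65535, $2:15, $3:7, $4:0, $5:7, $6:0}
[10] addi  $4, $0, 1  →  {$0:0, $1:65535, $2:15, $3:7, $4:1, $5:7, $6:0}
[11] xor  $1, $4, $6  →  {$0:0, $1:1, $2:15, $3:7, $4:1, $5:7, $6:0}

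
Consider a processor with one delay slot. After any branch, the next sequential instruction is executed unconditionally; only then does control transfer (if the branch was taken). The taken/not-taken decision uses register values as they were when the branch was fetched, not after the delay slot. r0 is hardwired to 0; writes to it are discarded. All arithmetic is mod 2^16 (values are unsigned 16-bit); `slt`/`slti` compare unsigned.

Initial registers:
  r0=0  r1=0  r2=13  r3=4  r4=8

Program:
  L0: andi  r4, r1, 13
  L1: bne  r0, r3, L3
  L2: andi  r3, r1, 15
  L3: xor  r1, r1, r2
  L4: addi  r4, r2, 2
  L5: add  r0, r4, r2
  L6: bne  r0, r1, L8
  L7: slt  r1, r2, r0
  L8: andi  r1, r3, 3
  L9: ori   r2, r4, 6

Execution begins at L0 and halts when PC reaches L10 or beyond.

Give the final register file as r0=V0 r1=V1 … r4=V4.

  step pc=0: andi  r4, r1, 13  regs=(0,0,13,4,0)
  step pc=1: bne  r0, r3, L3  cond=T  regs=(0,0,13,4,0)
  step pc=2: andi  r3, r1, 15  regs=(0,0,13,0,0)
  step pc=3: xor  r1, r1, r2  regs=(0,13,13,0,0)
  step pc=4: addi  r4, r2, 2  regs=(0,13,13,0,15)
  step pc=5: add  r0, r4, r2  regs=(0,13,13,0,15)
  step pc=6: bne  r0, r1, L8  cond=T  regs=(0,13,13,0,15)
  step pc=7: slt  r1, r2, r0  regs=(0,0,13,0,15)
  step pc=8: andi  r1, r3, 3  regs=(0,0,13,0,15)
  step pc=9: ori   r2, r4, 6  regs=(0,0,15,0,15)

r0=0 r1=0 r2=15 r3=0 r4=15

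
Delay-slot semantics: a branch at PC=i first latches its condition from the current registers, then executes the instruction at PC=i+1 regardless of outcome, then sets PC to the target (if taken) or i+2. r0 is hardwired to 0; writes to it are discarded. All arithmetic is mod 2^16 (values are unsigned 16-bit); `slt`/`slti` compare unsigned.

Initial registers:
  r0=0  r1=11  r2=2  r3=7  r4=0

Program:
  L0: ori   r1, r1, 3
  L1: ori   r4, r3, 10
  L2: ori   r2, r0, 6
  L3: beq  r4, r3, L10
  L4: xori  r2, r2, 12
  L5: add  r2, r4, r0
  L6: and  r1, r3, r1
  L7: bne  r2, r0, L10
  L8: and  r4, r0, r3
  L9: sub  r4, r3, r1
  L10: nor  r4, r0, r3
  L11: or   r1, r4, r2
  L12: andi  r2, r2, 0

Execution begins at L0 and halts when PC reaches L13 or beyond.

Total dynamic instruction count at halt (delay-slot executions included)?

#0 ori   r1, r1, 3 ; 0/11/2/7/0
#1 ori   r4, r3, 10 ; 0/11/2/7/15
#2 ori   r2, r0, 6 ; 0/11/6/7/15
#3 beq  r4, r3, L10 ; 0/11/6/7/15 ; →fallthru
#4 xori  r2, r2, 12 ; 0/11/10/7/15
#5 add  r2, r4, r0 ; 0/11/15/7/15
#6 and  r1, r3, r1 ; 0/3/15/7/15
#7 bne  r2, r0, L10 ; 0/3/15/7/15 ; →target
#8 and  r4, r0, r3 ; 0/3/15/7/0
#10 nor  r4, r0, r3 ; 0/3/15/7/65528
#11 or   r1, r4, r2 ; 0/65535/15/7/65528
#12 andi  r2, r2, 0 ; 0/65535/0/7/65528

12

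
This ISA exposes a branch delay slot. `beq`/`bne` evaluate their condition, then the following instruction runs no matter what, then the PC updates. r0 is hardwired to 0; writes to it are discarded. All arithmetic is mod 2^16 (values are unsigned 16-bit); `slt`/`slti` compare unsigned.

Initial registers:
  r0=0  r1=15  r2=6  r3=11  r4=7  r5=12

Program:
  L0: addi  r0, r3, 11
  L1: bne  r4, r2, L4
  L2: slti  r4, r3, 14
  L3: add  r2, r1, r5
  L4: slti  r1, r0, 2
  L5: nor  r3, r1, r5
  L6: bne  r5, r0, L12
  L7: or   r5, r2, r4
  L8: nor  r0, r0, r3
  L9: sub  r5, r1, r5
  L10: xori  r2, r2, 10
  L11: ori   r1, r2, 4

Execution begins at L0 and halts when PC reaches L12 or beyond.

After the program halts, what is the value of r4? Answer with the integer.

#0 addi  r0, r3, 11 ; 0/15/6/11/7/12
#1 bne  r4, r2, L4 ; 0/15/6/11/7/12 ; →target
#2 slti  r4, r3, 14 ; 0/15/6/11/1/12
#4 slti  r1, r0, 2 ; 0/1/6/11/1/12
#5 nor  r3, r1, r5 ; 0/1/6/65522/1/12
#6 bne  r5, r0, L12 ; 0/1/6/65522/1/12 ; →target
#7 or   r5, r2, r4 ; 0/1/6/65522/1/7

1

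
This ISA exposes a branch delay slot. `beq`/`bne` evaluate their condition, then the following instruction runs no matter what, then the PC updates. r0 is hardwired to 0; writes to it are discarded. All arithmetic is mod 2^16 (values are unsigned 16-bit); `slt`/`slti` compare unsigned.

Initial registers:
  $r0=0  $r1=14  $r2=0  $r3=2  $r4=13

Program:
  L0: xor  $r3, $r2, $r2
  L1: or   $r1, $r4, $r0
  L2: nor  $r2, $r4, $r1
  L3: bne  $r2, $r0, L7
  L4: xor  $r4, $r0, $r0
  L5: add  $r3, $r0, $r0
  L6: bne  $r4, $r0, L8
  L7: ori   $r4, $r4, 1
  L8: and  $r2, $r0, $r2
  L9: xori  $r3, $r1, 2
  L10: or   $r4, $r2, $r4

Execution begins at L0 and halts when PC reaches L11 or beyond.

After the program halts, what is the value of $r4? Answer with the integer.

1

[0] xor  $r3, $r2, $r2  →  {$r0:0, $r1:14, $r2:0, $r3:0, $r4:13}
[1] or   $r1, $r4, $r0  →  {$r0:0, $r1:13, $r2:0, $r3:0, $r4:13}
[2] nor  $r2, $r4, $r1  →  {$r0:0, $r1:13, $r2:65522, $r3:0, $r4:13}
[3] bne  $r2, $r0, L7  →  {$r0:0, $r1:13, $r2:65522, $r3:0, $r4:13}  ⟨branch taken⟩
[4] xor  $r4, $r0, $r0  →  {$r0:0, $r1:13, $r2:65522, $r3:0, $r4:0}
[7] ori   $r4, $r4, 1  →  {$r0:0, $r1:13, $r2:65522, $r3:0, $r4:1}
[8] and  $r2, $r0, $r2  →  {$r0:0, $r1:13, $r2:0, $r3:0, $r4:1}
[9] xori  $r3, $r1, 2  →  {$r0:0, $r1:13, $r2:0, $r3:15, $r4:1}
[10] or   $r4, $r2, $r4  →  {$r0:0, $r1:13, $r2:0, $r3:15, $r4:1}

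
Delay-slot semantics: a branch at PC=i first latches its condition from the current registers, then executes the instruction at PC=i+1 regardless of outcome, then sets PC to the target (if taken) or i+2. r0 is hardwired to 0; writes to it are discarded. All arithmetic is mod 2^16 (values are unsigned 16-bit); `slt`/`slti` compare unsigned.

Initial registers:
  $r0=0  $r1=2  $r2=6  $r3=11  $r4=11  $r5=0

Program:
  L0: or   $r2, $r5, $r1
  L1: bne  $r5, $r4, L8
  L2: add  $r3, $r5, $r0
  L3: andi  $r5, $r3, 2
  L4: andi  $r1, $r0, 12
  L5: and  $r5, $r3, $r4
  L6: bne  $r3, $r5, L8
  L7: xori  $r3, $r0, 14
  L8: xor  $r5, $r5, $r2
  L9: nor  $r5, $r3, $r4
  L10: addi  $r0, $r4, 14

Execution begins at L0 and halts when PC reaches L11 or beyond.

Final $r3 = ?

0

#0 or   $r2, $r5, $r1 ; 0/2/2/11/11/0
#1 bne  $r5, $r4, L8 ; 0/2/2/11/11/0 ; →target
#2 add  $r3, $r5, $r0 ; 0/2/2/0/11/0
#8 xor  $r5, $r5, $r2 ; 0/2/2/0/11/2
#9 nor  $r5, $r3, $r4 ; 0/2/2/0/11/65524
#10 addi  $r0, $r4, 14 ; 0/2/2/0/11/65524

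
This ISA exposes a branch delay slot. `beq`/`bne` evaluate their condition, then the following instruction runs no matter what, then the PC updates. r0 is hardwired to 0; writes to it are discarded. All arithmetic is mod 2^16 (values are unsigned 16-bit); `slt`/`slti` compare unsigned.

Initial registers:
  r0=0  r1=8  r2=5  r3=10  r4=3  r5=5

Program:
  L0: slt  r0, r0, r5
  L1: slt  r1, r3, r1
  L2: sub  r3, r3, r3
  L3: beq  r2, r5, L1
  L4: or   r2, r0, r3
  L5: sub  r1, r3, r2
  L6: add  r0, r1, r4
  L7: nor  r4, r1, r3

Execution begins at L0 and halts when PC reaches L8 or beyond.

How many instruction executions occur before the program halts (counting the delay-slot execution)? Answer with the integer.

  step pc=0: slt  r0, r0, r5  regs=(0,8,5,10,3,5)
  step pc=1: slt  r1, r3, r1  regs=(0,0,5,10,3,5)
  step pc=2: sub  r3, r3, r3  regs=(0,0,5,0,3,5)
  step pc=3: beq  r2, r5, L1  cond=T  regs=(0,0,5,0,3,5)
  step pc=4: or   r2, r0, r3  regs=(0,0,0,0,3,5)
  step pc=1: slt  r1, r3, r1  regs=(0,0,0,0,3,5)
  step pc=2: sub  r3, r3, r3  regs=(0,0,0,0,3,5)
  step pc=3: beq  r2, r5, L1  cond=F  regs=(0,0,0,0,3,5)
  step pc=4: or   r2, r0, r3  regs=(0,0,0,0,3,5)
  step pc=5: sub  r1, r3, r2  regs=(0,0,0,0,3,5)
  step pc=6: add  r0, r1, r4  regs=(0,0,0,0,3,5)
  step pc=7: nor  r4, r1, r3  regs=(0,0,0,0,65535,5)

12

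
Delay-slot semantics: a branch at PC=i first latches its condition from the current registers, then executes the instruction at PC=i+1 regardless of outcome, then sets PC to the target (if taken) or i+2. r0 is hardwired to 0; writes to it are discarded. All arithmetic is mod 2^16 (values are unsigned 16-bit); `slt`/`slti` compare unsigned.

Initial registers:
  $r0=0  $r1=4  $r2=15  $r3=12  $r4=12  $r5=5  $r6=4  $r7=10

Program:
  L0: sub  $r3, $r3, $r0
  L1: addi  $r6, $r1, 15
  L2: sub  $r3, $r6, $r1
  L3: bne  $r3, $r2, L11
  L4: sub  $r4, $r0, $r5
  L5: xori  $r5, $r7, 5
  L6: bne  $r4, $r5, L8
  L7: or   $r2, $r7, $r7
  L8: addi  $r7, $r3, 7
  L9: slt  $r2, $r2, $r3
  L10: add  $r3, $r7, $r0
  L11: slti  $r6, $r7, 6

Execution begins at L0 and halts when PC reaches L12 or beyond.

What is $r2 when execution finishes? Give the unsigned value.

PC=0  sub  $r3, $r3, $r0     | $r0=0 $r1=4 $r2=15 $r3=12 $r4=12 $r5=5 $r6=4 $r7=10
PC=1  addi  $r6, $r1, 15     | $r0=0 $r1=4 $r2=15 $r3=12 $r4=12 $r5=5 $r6=19 $r7=10
PC=2  sub  $r3, $r6, $r1     | $r0=0 $r1=4 $r2=15 $r3=15 $r4=12 $r5=5 $r6=19 $r7=10
PC=3  bne  $r3, $r2, L11     | $r0=0 $r1=4 $r2=15 $r3=15 $r4=12 $r5=5 $r6=19 $r7=10  [not taken]
PC=4  sub  $r4, $r0, $r5     | $r0=0 $r1=4 $r2=15 $r3=15 $r4=65531 $r5=5 $r6=19 $r7=10
PC=5  xori  $r5, $r7, 5      | $r0=0 $r1=4 $r2=15 $r3=15 $r4=65531 $r5=15 $r6=19 $r7=10
PC=6  bne  $r4, $r5, L8      | $r0=0 $r1=4 $r2=15 $r3=15 $r4=65531 $r5=15 $r6=19 $r7=10  [TAKEN]
PC=7  or   $r2, $r7, $r7     | $r0=0 $r1=4 $r2=10 $r3=15 $r4=65531 $r5=15 $r6=19 $r7=10
PC=8  addi  $r7, $r3, 7      | $r0=0 $r1=4 $r2=10 $r3=15 $r4=65531 $r5=15 $r6=19 $r7=22
PC=9  slt  $r2, $r2, $r3     | $r0=0 $r1=4 $r2=1 $r3=15 $r4=65531 $r5=15 $r6=19 $r7=22
PC=10 add  $r3, $r7, $r0     | $r0=0 $r1=4 $r2=1 $r3=22 $r4=65531 $r5=15 $r6=19 $r7=22
PC=11 slti  $r6, $r7, 6      | $r0=0 $r1=4 $r2=1 $r3=22 $r4=65531 $r5=15 $r6=0 $r7=22

1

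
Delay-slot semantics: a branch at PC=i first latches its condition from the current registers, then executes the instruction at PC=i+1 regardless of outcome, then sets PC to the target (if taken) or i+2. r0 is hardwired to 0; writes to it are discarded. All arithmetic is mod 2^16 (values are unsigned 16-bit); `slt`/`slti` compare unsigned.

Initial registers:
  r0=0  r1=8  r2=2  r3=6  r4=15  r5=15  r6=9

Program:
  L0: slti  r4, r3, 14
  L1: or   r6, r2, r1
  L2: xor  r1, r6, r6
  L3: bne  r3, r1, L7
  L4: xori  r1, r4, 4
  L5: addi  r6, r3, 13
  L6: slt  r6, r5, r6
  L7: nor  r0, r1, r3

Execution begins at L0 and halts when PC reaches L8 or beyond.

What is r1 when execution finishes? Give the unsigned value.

#0 slti  r4, r3, 14 ; 0/8/2/6/1/15/9
#1 or   r6, r2, r1 ; 0/8/2/6/1/15/10
#2 xor  r1, r6, r6 ; 0/0/2/6/1/15/10
#3 bne  r3, r1, L7 ; 0/0/2/6/1/15/10 ; →target
#4 xori  r1, r4, 4 ; 0/5/2/6/1/15/10
#7 nor  r0, r1, r3 ; 0/5/2/6/1/15/10

5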